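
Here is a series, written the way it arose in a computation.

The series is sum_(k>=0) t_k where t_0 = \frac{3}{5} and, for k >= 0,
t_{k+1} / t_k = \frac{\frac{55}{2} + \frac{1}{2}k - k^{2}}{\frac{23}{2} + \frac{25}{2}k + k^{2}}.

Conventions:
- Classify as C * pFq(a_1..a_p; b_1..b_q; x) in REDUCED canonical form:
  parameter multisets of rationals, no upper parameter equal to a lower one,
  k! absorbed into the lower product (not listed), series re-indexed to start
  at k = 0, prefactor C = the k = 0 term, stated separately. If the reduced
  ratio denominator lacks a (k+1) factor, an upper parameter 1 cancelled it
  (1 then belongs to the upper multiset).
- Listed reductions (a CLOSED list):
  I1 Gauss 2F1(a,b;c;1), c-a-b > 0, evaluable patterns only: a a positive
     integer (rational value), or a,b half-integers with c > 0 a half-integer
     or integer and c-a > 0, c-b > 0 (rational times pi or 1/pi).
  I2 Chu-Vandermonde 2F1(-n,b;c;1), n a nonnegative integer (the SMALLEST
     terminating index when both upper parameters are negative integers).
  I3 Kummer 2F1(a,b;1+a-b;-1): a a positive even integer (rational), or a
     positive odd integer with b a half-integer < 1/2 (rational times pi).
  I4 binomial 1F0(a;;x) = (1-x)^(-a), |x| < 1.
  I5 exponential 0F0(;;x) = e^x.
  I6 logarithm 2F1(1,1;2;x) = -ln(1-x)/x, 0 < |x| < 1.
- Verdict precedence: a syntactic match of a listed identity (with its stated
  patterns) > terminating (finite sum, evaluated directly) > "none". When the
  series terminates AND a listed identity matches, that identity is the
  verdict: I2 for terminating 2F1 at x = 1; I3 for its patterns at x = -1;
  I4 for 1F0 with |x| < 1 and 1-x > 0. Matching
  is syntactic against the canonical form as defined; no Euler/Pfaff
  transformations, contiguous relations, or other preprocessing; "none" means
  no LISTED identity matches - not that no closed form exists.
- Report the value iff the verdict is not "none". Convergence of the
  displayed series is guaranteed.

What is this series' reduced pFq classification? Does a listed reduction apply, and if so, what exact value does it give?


Canonical form: C = \frac{3}{5} times 2F1 with upper {-\frac{11}{2}, 5}, lower {\frac{23}{2}}, x = -1. Verdict: this is Kummer (I3) (x = -1; c = \frac{23}{2} equals 1+a-b for upper {-\frac{11}{2}, 5}: listed pattern). Exact value: \frac{26189163}{16777216} \cdot \pi.

The tell: with t_0 = \frac{3}{5}, the expanded ratio factors over Q; prefactor 3/5, roots give parameters.
Consecutive-term ratio: r(k) = -1 * (k-\frac{11}{2}) (k+5) / [(k+\frac{23}{2}) (k+1)] ; factor over Q: parameters, x = -1, and C = \frac{3}{5}.


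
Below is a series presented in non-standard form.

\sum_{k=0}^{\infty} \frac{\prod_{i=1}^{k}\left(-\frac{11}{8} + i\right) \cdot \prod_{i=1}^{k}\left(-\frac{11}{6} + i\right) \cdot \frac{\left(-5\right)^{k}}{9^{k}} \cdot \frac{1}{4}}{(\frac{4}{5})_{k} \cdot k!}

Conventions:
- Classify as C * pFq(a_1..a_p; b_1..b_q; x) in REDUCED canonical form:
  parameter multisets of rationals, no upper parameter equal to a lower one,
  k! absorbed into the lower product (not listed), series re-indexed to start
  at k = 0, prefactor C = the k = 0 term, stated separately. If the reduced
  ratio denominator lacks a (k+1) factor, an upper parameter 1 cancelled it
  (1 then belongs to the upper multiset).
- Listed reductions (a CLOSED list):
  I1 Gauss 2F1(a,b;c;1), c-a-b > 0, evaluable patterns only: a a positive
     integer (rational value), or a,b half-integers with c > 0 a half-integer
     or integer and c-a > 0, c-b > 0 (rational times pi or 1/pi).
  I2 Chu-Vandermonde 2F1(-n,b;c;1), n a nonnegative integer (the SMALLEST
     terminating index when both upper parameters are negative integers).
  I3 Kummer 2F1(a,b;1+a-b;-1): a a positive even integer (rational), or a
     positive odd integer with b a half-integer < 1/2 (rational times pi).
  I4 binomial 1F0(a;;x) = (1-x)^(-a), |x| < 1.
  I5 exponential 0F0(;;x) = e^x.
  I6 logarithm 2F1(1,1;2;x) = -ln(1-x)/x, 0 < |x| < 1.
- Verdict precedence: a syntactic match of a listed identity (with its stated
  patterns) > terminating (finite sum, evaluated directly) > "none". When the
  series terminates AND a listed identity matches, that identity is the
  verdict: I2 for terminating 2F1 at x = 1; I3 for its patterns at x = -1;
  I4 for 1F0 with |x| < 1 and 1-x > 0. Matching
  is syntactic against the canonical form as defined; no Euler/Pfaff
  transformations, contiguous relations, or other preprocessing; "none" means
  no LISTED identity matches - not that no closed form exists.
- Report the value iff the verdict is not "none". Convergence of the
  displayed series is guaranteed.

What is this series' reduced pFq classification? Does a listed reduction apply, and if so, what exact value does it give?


With C = \frac{1}{4}: the canonical form is 2F1(-\frac{5}{6}, -\frac{3}{8}; \frac{4}{5}; -\frac{5}{9}). Verdict: none - this 2F1 at x = -\frac{5}{9} matches no listed pattern, and upper {-\frac{5}{6}, -\frac{3}{8}} holds no stopper.

Structural cue: from the first term \frac{1}{4}: the two geometric factors (prefactor 1/4) combine into one argument.
Ratio: r(k) = -\frac{5}{9} * (k-\frac{5}{6}) (k-\frac{3}{8}) / [(k+\frac{4}{5}) (k+1)] ; factor over Q: parameters, x = -\frac{5}{9}, and C = \frac{1}{4}.


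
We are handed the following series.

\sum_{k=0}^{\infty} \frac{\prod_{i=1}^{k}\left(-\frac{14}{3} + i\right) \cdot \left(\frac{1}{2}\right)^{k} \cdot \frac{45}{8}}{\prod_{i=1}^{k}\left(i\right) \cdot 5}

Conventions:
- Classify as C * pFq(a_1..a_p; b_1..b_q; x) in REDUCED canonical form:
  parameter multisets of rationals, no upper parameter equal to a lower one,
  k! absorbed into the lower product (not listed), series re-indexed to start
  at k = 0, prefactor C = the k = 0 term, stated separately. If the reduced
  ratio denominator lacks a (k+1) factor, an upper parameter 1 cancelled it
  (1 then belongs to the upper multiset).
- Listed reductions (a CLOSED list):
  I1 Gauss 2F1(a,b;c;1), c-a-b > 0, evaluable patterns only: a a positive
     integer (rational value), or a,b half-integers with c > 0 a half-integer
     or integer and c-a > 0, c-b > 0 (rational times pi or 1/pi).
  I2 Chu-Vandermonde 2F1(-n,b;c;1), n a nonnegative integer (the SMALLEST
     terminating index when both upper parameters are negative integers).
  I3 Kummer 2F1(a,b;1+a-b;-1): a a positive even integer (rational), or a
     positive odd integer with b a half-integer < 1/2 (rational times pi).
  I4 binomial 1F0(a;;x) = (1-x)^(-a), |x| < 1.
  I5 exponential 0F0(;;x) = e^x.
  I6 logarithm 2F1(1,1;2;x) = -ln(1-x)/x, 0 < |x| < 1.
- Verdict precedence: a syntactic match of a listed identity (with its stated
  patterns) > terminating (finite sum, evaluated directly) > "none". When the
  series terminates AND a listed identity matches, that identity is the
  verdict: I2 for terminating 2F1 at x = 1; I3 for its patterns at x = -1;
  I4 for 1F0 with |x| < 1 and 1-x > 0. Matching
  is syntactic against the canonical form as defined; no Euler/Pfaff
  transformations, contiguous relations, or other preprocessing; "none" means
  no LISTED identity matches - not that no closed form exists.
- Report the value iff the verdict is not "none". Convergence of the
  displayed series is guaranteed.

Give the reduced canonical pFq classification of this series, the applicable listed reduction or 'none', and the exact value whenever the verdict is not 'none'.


Canonical form: C = \frac{9}{8} times 1F0 with upper {-\frac{11}{3}}, lower {-}, x = \frac{1}{2}. Verdict (x = \frac{1}{2}): the binomial series (I4) applies (the 1F0 binomial series: exponent 11/3, x = \frac{1}{2}). Exact value: \frac{9}{8} \cdot \left(\frac{1}{2}\right)^{\frac{11}{3}}.

Structural cue: x = \frac{1}{2} and the product of the first k integers (prefactor 9/8) is k!.
Step ratio: r(k) = \frac{1}{2} * (k-\frac{11}{3}) / [(k+1)] - poly over poly, x = \frac{1}{2} from leading terms; C = \frac{9}{8} at k = 0.


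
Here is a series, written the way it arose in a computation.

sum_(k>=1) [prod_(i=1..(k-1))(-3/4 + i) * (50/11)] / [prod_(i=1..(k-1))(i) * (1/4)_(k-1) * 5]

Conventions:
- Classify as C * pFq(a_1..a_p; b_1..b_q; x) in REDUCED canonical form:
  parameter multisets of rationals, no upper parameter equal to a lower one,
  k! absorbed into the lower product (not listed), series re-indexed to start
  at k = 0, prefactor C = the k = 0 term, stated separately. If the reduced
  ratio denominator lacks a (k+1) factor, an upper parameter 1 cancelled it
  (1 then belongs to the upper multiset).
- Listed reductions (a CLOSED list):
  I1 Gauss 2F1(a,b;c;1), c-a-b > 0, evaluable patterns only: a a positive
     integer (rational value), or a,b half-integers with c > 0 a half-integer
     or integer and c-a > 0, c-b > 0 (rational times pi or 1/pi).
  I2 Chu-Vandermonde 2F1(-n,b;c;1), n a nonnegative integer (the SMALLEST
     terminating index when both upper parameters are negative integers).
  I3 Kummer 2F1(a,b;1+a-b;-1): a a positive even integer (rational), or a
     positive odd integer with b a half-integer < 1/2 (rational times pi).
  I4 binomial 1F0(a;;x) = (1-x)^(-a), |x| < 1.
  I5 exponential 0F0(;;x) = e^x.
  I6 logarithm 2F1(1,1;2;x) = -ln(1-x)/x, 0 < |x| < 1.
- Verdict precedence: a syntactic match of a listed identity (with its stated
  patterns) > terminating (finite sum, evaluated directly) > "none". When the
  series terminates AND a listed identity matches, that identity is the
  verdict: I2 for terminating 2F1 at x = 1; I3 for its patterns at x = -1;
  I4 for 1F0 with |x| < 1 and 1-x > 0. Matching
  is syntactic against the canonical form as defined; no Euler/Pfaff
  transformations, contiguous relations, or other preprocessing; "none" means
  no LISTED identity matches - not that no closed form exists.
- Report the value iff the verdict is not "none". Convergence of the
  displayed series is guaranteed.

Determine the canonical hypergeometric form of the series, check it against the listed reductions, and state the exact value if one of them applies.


Classification (C = 10/11): 0F0 with upper {-}, lower {-}, argument x = 1. Verdict: exponential (I5) matches (the 0F0 exponential series at x = 1). Its exact value is (10/11) * e^(1).

Structural cue: t_0 = 10/11 here, and the constant factors (C = 10/11) combine into one prefactor.
Adjacent-term ratio: r(k) = 1 * 1 / [(k+1)] - rational; roots negated = parameters, x = 1, C = 10/11.


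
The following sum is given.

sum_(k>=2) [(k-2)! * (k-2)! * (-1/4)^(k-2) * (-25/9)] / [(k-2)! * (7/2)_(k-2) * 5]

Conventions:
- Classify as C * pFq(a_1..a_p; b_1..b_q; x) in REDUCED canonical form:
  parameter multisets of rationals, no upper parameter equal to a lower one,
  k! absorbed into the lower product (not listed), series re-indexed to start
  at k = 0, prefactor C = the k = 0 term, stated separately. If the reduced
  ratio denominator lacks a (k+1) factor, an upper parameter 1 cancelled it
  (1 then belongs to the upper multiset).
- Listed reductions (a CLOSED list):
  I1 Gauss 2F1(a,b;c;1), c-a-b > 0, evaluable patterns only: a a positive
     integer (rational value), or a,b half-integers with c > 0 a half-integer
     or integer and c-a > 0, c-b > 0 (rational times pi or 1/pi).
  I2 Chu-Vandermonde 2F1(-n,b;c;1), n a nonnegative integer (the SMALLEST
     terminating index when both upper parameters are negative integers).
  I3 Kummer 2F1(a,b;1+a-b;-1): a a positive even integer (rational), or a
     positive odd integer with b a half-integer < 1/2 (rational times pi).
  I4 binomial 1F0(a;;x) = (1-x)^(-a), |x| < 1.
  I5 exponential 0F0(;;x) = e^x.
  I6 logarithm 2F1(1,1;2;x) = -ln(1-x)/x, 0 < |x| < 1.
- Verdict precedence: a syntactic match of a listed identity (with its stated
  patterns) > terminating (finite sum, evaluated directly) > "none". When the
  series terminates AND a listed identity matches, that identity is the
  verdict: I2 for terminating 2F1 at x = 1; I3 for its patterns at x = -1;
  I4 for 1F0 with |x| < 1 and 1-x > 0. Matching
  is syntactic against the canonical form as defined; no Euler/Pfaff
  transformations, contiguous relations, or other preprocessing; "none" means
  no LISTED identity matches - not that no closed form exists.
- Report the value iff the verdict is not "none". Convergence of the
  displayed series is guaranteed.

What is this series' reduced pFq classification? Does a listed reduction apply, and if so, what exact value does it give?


The series (x = -1/4) is 2F1: upper {1, 1}, lower {7/2}, prefactor -5/9. Verdict: none - at argument -1/4 the multisets {1, 1} ; {7/2} match no listed identity.

Key observation: x = (-1/4) and the constant factors (C = -5/9) combine into one prefactor.
Adjacent-term ratio: r(k) = (-1/4) * (k+1) (k+1) / [(k+7/2) (k+1)] - rational; roots negated = parameters, x = (-1/4), C = -5/9.


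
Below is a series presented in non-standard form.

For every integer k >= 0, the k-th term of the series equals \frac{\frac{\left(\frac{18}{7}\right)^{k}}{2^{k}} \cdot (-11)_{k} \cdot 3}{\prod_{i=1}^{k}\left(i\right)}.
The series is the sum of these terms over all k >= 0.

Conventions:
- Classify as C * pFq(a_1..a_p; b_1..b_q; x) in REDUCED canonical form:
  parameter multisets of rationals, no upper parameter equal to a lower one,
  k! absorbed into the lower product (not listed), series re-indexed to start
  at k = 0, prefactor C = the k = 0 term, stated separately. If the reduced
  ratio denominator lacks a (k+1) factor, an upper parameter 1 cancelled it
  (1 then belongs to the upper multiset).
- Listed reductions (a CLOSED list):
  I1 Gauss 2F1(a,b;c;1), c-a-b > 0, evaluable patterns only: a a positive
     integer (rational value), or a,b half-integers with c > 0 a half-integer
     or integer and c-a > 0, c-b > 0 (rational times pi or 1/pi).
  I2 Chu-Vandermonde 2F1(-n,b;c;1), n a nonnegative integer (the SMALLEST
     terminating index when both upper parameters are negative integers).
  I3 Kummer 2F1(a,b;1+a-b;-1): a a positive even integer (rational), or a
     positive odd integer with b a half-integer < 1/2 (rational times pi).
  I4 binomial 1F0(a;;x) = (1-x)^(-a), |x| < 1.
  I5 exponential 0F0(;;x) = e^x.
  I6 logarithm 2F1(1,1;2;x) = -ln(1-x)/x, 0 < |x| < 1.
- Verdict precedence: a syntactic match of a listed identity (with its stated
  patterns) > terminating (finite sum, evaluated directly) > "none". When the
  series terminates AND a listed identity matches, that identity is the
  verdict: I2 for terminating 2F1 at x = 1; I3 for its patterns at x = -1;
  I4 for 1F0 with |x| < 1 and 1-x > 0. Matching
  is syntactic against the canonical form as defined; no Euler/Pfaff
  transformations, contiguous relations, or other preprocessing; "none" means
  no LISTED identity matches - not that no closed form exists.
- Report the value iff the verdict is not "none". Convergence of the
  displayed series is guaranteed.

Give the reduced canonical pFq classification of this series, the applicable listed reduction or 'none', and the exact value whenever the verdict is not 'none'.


Classification (C = 3): 1F0 with upper {-11}, lower {-}, argument x = \frac{9}{7}. Verdict: terminating. With -11 upstairs the series is a 12-term polynomial sum; evaluated term by term. Exact value: -\frac{6144}{1977326743}.

Structural cue: t_0 being 3, the two k-th powers (C = 3) combine into one argument.
Adjacent-term ratio: r(k) = \frac{9}{7} * (k-11) / [(k+1)] - rational in k. x = \frac{9}{7}; t_0 = 3; negate the roots.


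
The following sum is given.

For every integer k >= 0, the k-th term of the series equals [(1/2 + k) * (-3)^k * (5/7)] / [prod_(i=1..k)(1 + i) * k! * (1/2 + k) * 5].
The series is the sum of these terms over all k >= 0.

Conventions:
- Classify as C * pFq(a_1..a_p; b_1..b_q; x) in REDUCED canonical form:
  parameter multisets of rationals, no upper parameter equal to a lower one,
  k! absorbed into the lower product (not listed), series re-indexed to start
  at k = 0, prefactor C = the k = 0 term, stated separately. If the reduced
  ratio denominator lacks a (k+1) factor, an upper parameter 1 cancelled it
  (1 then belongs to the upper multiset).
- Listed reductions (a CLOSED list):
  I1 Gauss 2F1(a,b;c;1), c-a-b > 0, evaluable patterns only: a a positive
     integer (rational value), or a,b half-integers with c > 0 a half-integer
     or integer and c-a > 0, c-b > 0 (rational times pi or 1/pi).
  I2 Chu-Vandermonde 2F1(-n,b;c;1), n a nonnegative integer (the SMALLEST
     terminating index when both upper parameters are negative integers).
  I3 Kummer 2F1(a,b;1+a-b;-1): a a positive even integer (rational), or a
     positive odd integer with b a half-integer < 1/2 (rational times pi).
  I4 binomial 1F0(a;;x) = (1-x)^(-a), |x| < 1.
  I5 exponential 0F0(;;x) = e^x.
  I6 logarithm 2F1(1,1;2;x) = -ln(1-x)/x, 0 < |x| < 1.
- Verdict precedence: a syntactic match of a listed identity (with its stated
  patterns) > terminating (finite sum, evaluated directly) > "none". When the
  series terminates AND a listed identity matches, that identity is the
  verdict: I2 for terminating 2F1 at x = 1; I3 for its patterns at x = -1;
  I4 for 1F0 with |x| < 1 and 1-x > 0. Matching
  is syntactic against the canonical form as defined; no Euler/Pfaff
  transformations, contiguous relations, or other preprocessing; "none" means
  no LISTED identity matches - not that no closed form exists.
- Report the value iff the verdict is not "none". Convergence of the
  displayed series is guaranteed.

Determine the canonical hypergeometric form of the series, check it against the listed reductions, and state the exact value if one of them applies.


At argument -3: a 0F1 with upper {-}, lower {2}, scaled by C = 1/7. Verdict: no listed reduction: x = -3 and upper {-} fail every I1-I6 pattern.

Key observation: t_0 = 1/7 here, and the lower running product (C = 1/7) is a rising factorial.
Ratio: r(k) = (-3) * 1 / [(k+2) (k+1)] - rational; roots negated = parameters, x = (-3), C = 1/7.


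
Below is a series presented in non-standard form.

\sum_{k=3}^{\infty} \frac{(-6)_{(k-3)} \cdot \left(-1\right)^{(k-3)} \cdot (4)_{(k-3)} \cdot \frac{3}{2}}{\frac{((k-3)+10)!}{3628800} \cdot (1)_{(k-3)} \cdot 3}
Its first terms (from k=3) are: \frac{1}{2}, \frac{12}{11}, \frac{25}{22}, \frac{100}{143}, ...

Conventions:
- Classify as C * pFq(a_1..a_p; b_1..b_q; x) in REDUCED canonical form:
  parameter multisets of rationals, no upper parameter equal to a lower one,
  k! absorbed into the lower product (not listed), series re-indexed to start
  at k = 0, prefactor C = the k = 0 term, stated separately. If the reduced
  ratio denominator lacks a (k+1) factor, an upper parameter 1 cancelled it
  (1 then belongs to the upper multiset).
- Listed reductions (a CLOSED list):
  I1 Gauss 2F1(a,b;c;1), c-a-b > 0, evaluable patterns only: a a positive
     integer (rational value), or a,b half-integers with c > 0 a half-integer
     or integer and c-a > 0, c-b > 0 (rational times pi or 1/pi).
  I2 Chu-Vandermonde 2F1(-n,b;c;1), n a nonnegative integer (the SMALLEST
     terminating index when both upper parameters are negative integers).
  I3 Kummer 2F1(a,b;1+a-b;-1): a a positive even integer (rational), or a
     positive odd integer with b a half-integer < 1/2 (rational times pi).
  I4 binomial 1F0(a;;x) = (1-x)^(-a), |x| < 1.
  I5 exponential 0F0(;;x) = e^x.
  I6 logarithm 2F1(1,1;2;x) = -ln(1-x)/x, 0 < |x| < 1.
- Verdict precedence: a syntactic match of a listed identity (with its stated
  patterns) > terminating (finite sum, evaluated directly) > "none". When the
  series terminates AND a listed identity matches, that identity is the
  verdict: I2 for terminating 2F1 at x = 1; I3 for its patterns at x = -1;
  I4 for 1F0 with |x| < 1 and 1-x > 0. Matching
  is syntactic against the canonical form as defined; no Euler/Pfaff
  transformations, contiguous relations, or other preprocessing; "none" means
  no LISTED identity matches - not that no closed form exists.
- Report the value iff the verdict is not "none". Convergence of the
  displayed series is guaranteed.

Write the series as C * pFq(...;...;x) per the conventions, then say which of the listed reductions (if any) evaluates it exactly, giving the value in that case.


At argument -1: a 2F1 with upper {-6, 4}, lower {11}, scaled by C = \frac{1}{2}. Verdict at x = -1: Kummer (I3) matches (x = -1; c = 11 equals 1+a-b for upper {-6, 4}: listed pattern). Exact value: \frac{15}{4}.

The tell: t_0 = \frac{1}{2} here, and the constant factors (C = 1/2) combine into one prefactor.
Step ratio: r(k) = -1 * (k-6) (k+4) / [(k+11) (k+1)] - rational in k. x = -1; t_0 = \frac{1}{2}; negate the roots.


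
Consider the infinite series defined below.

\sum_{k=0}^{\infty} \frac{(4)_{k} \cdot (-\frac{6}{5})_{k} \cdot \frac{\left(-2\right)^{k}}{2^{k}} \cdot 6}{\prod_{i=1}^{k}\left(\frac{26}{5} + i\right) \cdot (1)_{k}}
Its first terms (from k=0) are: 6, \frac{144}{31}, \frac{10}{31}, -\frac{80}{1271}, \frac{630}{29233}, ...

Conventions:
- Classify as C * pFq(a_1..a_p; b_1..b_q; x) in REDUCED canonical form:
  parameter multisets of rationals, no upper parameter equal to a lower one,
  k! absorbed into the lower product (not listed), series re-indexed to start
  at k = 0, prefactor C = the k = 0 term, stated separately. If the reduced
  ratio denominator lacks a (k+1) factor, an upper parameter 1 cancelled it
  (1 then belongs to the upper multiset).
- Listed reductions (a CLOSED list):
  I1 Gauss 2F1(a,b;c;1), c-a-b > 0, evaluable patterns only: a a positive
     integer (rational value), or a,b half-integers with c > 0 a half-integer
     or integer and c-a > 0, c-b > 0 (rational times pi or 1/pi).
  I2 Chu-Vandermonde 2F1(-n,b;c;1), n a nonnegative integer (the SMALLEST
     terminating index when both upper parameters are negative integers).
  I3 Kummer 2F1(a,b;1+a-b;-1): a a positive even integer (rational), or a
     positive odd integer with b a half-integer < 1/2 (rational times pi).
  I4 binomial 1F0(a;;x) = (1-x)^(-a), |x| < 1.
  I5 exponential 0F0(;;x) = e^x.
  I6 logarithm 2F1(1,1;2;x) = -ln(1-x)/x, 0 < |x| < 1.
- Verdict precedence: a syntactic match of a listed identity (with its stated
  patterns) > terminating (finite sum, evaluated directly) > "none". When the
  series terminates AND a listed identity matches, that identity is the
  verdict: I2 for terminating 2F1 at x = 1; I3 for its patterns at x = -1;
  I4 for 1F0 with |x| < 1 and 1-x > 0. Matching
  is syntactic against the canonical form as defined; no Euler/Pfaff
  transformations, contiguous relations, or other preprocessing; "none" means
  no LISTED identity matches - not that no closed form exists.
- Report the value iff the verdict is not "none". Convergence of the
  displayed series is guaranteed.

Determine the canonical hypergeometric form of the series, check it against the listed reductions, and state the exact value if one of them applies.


x = -1 here; the reduced form reads 2F1, upper {-\frac{6}{5}, 4}, lower {\frac{31}{5}}, C = 6. Verdict: Kummer (I3) fires (x = -1; c = \frac{31}{5} equals 1+a-b for upper {-\frac{6}{5}, 4}: listed pattern). Exact value: \frac{273}{25}.

First insight: from the first term 6: the two k-th powers (C = 6) combine into one argument.
Consecutive-term ratio: r(k) = -1 * (k-\frac{6}{5}) (k+4) / [(k+\frac{31}{5}) (k+1)] - rational in k. x = -1; t_0 = 6; negate the roots.


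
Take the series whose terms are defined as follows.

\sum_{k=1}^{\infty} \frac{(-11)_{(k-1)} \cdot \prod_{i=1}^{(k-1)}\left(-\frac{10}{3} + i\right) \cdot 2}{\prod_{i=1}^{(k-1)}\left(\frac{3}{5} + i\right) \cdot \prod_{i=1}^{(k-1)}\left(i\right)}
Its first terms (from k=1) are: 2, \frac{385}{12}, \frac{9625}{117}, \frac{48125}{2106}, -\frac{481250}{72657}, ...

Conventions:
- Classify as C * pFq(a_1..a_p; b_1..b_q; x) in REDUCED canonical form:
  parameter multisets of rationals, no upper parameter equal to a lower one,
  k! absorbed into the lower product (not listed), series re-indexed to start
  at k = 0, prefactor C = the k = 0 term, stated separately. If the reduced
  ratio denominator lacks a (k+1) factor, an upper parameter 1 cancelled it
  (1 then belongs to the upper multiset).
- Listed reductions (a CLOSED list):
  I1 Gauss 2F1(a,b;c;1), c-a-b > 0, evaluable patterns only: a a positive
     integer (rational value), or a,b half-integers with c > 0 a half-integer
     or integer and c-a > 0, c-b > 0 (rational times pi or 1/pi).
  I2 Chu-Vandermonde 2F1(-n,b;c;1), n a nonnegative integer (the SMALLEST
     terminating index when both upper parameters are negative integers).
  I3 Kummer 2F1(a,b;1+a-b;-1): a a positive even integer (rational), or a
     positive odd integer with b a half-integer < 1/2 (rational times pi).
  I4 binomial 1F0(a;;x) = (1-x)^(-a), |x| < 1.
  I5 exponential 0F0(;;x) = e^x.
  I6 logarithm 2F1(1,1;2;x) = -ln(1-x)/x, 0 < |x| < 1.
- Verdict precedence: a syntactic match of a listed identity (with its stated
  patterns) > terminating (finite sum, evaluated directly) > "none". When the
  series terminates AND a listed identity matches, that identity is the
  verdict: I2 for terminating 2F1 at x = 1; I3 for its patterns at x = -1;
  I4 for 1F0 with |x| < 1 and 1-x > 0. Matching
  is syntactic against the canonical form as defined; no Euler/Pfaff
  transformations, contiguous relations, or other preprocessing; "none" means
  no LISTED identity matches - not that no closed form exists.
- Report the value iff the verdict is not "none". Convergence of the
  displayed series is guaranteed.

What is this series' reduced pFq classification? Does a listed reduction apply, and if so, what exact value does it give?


This is 2 * 2F1(-11, -\frac{7}{3}; \frac{8}{5}; 1) in reduced canonical form. Verdict: the Chu-Vandermonde identity I2 matches (terminating 2F1 at x = 1 with n = 11, b = -7/3, c = \frac{8}{5}). Value: \frac{23472662633580331}{174493384706808}.

Key step: t_0 being 2, the running product (C = 2, x = 1) telescopes to a rising factorial.
Consecutive-term ratio: r(k) = 1 * (k-11) (k-\frac{7}{3}) / [(k+\frac{8}{5}) (k+1)] - rational in k, leading ratio 1; with t_0 = 2, classification follows.


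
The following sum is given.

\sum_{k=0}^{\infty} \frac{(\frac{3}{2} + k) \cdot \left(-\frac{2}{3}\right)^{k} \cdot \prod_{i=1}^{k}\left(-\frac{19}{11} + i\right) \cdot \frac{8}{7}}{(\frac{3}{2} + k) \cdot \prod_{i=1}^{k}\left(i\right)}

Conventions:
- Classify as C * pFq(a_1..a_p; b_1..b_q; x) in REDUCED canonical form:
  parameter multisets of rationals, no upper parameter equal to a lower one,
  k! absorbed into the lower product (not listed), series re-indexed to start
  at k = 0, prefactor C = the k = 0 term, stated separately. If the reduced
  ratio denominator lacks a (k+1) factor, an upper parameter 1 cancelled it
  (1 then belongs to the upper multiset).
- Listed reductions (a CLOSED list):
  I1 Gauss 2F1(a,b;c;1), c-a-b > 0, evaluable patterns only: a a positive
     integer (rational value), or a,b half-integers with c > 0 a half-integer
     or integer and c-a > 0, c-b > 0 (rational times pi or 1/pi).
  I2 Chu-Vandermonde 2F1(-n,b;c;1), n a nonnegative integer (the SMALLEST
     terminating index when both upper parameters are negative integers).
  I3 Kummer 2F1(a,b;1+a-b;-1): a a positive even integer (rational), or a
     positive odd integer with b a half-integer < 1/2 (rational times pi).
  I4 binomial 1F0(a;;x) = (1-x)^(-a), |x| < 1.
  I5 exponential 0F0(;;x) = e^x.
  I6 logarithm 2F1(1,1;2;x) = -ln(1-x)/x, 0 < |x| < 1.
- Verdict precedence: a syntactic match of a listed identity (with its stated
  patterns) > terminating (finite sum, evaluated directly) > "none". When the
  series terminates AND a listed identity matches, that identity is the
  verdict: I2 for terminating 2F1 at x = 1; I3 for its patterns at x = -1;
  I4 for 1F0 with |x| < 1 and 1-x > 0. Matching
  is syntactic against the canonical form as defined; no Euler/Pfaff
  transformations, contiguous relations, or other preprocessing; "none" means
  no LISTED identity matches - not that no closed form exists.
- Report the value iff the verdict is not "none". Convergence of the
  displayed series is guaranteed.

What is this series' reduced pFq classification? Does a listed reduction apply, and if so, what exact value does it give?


This is \frac{8}{7} * 1F0(-\frac{8}{11}; -; -\frac{2}{3}) in reduced canonical form. Verdict at x = -\frac{2}{3}: the binomial series (I4) matches (the 1F0 binomial series: exponent 8/11, x = -\frac{2}{3}). Its exact value is \frac{8}{7} \cdot \left(\frac{5}{3}\right)^{\frac{8}{11}}.

First insight: t_0 being \frac{8}{7}, the running product (C = 8/7) telescopes to a rising factorial.
Consecutive-term ratio: r(k) = -\frac{2}{3} * (k-\frac{8}{11}) / [(k+1)] - rational; roots negated = parameters, x = -\frac{2}{3}, C = \frac{8}{7}.


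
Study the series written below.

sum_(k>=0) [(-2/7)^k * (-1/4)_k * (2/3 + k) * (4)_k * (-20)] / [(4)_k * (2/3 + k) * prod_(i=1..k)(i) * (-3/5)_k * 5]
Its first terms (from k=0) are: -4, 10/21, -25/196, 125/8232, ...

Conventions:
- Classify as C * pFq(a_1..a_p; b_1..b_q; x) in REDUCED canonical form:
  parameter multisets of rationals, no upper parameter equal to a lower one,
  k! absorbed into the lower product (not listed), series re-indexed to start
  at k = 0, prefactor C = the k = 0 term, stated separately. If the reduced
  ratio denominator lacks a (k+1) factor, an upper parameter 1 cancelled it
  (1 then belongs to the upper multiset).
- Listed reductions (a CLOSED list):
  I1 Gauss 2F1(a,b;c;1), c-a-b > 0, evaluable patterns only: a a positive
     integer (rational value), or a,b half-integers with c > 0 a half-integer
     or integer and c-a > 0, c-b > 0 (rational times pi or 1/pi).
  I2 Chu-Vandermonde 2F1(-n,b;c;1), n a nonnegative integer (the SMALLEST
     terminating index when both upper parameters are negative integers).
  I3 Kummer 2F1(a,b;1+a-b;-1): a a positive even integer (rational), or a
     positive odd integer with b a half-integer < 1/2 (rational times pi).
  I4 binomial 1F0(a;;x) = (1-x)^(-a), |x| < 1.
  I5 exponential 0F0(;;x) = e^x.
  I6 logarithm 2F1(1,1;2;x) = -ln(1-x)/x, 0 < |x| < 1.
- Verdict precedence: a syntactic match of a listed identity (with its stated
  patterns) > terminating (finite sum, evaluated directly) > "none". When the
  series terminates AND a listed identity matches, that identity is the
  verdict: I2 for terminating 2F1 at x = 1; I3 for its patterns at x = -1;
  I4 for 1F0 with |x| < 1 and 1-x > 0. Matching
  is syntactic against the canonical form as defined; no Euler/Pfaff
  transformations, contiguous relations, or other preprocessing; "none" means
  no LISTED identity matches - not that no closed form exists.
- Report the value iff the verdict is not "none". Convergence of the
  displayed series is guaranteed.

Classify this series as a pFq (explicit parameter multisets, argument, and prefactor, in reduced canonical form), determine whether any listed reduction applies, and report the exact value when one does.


Structural cue: t_0 = -4 here, and the constant factors (C = -4, x = -2/7) combine into one prefactor.
Step ratio: r(k) = (-2/7) * (k-1/4) / [(k-3/5) (k+1)] - rational in k, leading ratio (-2/7); with t_0 = -4, classification follows.

Prefactor -4, argument -2/7: 1F1 with upper {-1/4} over lower {-3/5}. Verdict: none. No listed pattern accepts 1F1(-1/4; -3/5; -2/7).


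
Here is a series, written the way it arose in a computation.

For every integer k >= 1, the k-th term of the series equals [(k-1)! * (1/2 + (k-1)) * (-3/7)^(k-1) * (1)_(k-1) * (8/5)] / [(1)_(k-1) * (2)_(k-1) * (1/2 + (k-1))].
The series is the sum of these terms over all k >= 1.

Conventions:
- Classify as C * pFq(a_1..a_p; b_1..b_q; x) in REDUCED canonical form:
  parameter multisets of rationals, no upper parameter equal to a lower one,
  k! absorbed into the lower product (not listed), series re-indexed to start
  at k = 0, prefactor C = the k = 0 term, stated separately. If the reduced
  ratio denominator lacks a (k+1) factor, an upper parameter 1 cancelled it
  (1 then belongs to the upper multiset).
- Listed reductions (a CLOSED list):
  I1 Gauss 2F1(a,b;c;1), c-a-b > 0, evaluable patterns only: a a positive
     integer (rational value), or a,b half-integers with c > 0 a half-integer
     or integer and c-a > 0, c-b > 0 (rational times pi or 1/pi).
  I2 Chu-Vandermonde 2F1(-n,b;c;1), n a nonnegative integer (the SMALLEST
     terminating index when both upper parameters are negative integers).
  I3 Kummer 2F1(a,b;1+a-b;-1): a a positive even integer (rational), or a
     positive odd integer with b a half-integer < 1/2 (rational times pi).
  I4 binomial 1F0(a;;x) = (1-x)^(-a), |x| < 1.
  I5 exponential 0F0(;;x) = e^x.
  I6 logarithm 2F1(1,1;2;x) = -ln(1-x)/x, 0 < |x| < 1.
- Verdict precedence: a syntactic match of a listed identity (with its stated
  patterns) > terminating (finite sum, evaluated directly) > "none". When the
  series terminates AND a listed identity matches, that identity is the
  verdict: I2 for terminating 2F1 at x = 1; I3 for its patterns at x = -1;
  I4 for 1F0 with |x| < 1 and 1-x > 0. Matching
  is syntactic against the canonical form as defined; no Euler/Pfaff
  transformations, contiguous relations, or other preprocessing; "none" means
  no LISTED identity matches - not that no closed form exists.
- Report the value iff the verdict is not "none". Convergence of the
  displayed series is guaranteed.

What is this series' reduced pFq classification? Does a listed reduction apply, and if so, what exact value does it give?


With C = 8/5: the canonical form is 2F1(1, 1; 2; -3/7). Verdict: the I6 logarithm reduction applies (the logarithm: parameters (1,1;2), x = -3/7). Hence: (56/15) * ln(10/7).

Key observation: t_0 = 8/5 here, and the factorial ratio (C = 8/5, x = -3/7) (k+a-1)!/(a-1)! is a rising factorial (a)_k.
Consecutive-term ratio: r(k) = (-3/7) * (k+1) (k+1) / [(k+2) (k+1)] - rational in k. x = (-3/7); t_0 = 8/5; negate the roots.


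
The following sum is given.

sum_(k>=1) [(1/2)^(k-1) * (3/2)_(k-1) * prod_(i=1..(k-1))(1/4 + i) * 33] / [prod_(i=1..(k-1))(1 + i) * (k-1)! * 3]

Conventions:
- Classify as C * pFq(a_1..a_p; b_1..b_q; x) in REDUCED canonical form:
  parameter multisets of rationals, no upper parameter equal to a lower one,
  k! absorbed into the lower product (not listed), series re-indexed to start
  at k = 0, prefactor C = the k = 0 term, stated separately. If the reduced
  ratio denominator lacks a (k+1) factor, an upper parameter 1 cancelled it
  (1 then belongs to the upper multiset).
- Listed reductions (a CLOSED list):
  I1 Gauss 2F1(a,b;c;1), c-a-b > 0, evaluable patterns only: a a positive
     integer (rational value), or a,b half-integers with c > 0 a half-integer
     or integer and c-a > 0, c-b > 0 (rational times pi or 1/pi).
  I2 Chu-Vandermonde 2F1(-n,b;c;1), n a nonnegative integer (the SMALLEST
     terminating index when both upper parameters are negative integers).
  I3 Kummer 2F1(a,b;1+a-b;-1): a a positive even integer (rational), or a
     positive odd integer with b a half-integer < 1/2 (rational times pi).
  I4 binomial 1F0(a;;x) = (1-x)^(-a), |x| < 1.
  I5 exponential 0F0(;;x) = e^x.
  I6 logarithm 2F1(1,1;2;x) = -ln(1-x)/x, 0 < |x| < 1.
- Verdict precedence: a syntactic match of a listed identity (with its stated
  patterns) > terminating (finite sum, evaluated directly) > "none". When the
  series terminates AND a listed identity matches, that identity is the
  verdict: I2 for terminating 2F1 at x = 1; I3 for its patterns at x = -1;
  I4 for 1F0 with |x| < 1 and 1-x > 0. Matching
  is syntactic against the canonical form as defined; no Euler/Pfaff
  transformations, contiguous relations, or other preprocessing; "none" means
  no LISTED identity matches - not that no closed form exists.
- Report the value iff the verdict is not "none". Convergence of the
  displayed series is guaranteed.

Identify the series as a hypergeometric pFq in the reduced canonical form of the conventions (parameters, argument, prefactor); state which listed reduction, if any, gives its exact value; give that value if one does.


Canonical form: C = 11 times 2F1 with upper {5/4, 3/2}, lower {2}, x = 1/2. Verdict: none (x = 1/2): each listed identity misses the multisets {5/4, 3/2} ; {2}.

Key observation: t_0 being 11, the constant factors (C = 11) combine into one prefactor.
Adjacent-term ratio: r(k) = (1/2) * (k+5/4) (k+3/2) / [(k+2) (k+1)] ; factor over Q: parameters, x = (1/2), and C = 11.


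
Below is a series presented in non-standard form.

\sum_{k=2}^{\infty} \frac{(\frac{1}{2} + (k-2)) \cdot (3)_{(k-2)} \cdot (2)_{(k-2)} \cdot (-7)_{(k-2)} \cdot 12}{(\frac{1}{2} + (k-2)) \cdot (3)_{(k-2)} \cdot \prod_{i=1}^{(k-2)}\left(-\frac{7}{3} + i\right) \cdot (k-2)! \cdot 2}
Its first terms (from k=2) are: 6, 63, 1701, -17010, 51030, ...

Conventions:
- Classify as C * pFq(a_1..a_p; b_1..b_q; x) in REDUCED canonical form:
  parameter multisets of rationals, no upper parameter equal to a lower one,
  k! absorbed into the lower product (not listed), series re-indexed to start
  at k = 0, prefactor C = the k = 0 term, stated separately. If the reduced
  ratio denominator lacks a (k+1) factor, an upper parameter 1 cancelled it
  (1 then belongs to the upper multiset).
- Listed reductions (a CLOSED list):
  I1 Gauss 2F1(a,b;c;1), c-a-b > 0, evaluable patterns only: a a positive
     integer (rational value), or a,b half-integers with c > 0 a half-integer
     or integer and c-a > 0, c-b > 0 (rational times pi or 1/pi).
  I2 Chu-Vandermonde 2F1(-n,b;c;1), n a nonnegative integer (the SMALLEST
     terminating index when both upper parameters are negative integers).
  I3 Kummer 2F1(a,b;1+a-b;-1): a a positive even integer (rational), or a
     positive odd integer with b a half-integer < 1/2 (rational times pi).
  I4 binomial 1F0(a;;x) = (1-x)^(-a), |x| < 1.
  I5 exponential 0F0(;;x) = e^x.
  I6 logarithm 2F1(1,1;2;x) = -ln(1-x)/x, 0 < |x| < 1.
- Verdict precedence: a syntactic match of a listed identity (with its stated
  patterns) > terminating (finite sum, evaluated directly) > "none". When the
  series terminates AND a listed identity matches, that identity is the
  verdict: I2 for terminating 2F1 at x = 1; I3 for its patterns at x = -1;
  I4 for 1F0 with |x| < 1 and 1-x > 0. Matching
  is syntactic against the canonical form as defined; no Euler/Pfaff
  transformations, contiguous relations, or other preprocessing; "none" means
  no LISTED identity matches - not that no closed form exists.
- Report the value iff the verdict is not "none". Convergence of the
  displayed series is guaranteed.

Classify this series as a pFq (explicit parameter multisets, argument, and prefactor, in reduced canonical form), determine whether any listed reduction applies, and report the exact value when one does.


Canonical form: C = 6 times 2F1 with upper {-7, 2}, lower {-\frac{4}{3}}, x = 1. Verdict: the Chu-Vandermonde identity I2 fires (terminating 2F1 at x = 1 with n = 7, b = 2, c = -\frac{4}{3}). Value: \frac{30}{11}.

Key step: x = 1 and the parameter 3 appears in both the upper and lower lists and cancels (alongside the other common factor).
Consecutive-term ratio: r(k) = 1 * (k-7) (k+2) / [(k-\frac{4}{3}) (k+1)] - poly over poly, x = 1 from leading terms; C = 6 at k = 0.


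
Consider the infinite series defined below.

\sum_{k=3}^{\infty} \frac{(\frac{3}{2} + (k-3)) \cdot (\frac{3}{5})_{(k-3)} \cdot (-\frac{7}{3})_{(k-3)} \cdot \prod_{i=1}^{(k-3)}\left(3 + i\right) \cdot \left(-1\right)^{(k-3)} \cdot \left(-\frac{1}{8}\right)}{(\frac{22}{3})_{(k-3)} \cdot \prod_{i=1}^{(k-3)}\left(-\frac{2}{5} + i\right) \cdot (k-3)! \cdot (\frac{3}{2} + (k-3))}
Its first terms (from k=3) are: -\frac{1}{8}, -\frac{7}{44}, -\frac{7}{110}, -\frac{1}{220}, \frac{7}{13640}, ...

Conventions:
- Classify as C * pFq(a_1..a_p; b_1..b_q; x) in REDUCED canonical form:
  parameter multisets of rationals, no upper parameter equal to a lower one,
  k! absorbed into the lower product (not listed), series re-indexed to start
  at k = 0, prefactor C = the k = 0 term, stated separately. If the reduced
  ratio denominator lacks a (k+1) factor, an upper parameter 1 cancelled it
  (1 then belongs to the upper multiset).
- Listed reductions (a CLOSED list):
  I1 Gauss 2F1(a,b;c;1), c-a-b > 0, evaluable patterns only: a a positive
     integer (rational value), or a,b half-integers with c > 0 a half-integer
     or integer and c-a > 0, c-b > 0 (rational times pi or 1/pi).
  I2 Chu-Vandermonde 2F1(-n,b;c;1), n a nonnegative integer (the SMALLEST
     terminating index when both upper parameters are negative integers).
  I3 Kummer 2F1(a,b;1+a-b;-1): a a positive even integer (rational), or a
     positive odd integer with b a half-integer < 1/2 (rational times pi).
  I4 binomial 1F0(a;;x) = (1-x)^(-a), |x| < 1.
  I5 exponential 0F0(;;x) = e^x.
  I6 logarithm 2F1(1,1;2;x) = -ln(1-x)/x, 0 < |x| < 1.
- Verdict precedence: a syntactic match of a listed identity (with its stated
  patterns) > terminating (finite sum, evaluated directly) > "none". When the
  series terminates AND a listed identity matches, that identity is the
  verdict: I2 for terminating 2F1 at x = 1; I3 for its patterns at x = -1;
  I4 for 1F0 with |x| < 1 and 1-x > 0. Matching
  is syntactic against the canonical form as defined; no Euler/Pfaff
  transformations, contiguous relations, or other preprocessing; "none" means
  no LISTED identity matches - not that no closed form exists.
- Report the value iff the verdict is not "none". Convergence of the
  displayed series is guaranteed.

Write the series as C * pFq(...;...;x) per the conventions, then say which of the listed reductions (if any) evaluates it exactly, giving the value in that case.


x = -1 here; the reduced form reads 2F1, upper {-\frac{7}{3}, 4}, lower {\frac{22}{3}}, C = -\frac{1}{8}. Verdict: Kummer's theorem (I3) fires (x = -1; c = \frac{22}{3} equals 1+a-b for upper {-\frac{7}{3}, 4}: listed pattern). Sum: -\frac{19}{54}.

Structural cue: x = -1 and k + 3/2 divides numerator and denominator alike; prefactor -1/8 after cancelling.
Adjacent-term ratio: r(k) = -1 * (k-\frac{7}{3}) (k+4) / [(k+\frac{22}{3}) (k+1)] - poly over poly, x = -1 from leading terms; C = -\frac{1}{8} at k = 0.
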